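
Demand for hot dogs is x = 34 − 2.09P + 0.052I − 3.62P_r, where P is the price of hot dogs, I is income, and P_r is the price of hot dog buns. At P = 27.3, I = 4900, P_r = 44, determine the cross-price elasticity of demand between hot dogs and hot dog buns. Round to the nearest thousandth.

-2.198

First evaluate x: 34 − 2.09(27.3) + 0.052(4900) − 3.62(44) = 34 − 57.057 + 254.8 − 159.28 = 72.463.
∂x/∂P_r = −3.62, so E_xy = -3.62·(44/72.463) ≈ -2.198.
E_xy < 0: the goods are complements.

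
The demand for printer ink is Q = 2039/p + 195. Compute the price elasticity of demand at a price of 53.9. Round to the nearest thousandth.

-0.162

At p = 53.9, Q = 232.8293.
dQ/dp = −2039/p² = −0.7018.
Point elasticity E = (dQ/dp)·(p/Q) = -0.7018 × 53.9/232.8293 ≈ -0.162.
|E| < 1, so demand is inelastic at this price.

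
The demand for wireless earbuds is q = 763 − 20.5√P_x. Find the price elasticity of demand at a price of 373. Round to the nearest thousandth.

At P_x = 373, q = 367.0792.
dq/dP_x = −20.5/(2√P_x) = −20.5/(2·19.3132).
Point elasticity E = (dq/dP_x)·(P_x/q) = -0.5307 × 373/367.0792 ≈ -0.539.
|E| < 1, so demand is inelastic at this price.

-0.539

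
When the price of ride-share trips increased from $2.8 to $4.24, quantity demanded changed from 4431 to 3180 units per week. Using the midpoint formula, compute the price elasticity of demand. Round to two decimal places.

%Δq = (3180 − 4431)/[(4431 + 3180)/2] = -1251/3805.5 ≈ -0.3287.
%Δp = (4.24 − 2.8)/[(2.8 + 4.24)/2] = 1.44/3.52 ≈ 0.4091.
Arc elasticity E = %Δq/%Δp ≈ -0.3287/0.4091 ≈ -0.80.
|E| < 1: demand is inelastic over this range.

-0.80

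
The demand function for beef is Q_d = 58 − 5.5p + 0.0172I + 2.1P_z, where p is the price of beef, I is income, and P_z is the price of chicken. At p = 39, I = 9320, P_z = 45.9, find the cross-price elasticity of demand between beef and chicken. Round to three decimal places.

0.962

At the given point, Q_d = 58 − 5.5(39) + 0.0172(9320) + 2.1(45.9) = 58 − 214.5 + 160.304 + 96.39 = 100.194.
∂Q_d/∂P_z = +2.1, so E_xy = 2.1·(45.9/100.194) ≈ 0.962.
E_xy > 0: the goods are substitutes.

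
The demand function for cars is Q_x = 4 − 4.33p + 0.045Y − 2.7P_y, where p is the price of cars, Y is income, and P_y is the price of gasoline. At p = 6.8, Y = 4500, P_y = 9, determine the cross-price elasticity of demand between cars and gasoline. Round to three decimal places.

-0.159

First evaluate Q_x: 4 − 4.33(6.8) + 0.045(4500) − 2.7(9) = 4 − 29.444 + 202.5 − 24.3 = 152.756.
∂Q_x/∂P_y = −2.7, so E_xy = -2.7·(9/152.756) ≈ -0.159.
E_xy < 0: the goods are complements.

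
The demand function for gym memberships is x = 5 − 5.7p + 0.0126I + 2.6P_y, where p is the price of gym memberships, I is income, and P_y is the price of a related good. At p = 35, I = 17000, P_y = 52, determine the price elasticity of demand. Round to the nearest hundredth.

Evaluating quantity at (p, I, P_y) gives x = 5 − 5.7(35) + 0.0126(17000) + 2.6(52) = 5 − 199.5 + 214.2 + 135.2 = 154.9.
∂x/∂p = −5.7, so E_p = (−5.7)·(35/154.9) ≈ -1.29.
|E_p| > 1: demand is elastic.

-1.29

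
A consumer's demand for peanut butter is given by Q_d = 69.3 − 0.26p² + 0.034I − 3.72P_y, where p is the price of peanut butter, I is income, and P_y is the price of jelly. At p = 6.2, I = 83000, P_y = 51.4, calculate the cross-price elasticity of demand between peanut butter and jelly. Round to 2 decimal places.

At the given point, Q_d = 69.3 − 0.26(6.2)² + 0.034(83000) − 3.72(51.4) = 69.3 − 9.9944 + 2822 − 191.208 = 2690.0976.
∂Q_d/∂P_y = −3.72, so E_xy = -3.72·(51.4/2690.0976) ≈ -0.07.
E_xy < 0: the goods are complements.

-0.07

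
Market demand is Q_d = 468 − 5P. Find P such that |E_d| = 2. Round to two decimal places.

62.40

Set −bP/(a − bP) = −2 ⇒ bP = 2(a − bP) ⇒ bP(1+2) = 2·a.
P = 2·468/(5·3) = 62.40.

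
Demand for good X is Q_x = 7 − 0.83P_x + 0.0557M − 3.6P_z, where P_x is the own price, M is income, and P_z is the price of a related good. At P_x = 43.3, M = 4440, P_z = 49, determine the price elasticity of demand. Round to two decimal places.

-0.86

Substituting, Q_x = 7 − 0.83(43.3) + 0.0557(4440) − 3.6(49) = 7 − 35.939 + 247.308 − 176.4 = 41.969.
∂Q_x/∂P_x = −0.83, so E_p = (−0.83)·(43.3/41.969) ≈ -0.86.
|E_p| < 1: demand is inelastic.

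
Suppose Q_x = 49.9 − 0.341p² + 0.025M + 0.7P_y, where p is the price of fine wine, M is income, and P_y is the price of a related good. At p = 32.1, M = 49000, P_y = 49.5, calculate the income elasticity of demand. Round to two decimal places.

1.28

Evaluating quantity at (p, M, P_y) gives Q_x = 49.9 − 0.341(32.1)² + 0.025(49000) + 0.7(49.5) = 49.9 − 351.3698 + 1225 + 34.65 = 958.1802.
∂Q_x/∂M = +0.025, so E_I = 0.025·(49000/958.1802) ≈ 1.28.
E_I > 1: normal good (luxury).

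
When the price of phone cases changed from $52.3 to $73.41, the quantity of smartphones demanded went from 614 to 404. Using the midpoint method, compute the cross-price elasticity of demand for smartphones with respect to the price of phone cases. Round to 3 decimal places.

-1.228

%ΔQ_x = (404 − 614)/[(614+404)/2] = -210/509 ≈ -0.4126.
%ΔP_y = (73.41 − 52.3)/[(52.3+73.41)/2] ≈ 0.3359.
E_xy = -0.4126/0.3359 ≈ -1.228.
E_xy < 0, so smartphones and phone cases are complements.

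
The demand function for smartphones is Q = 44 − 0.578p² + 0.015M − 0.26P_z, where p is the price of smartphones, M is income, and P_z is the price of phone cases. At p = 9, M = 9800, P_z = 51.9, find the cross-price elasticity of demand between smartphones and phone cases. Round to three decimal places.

-0.103

Substituting, Q = 44 − 0.578(9)² + 0.015(9800) − 0.26(51.9) = 44 − 46.818 + 147 − 13.494 = 130.688.
∂Q/∂P_z = −0.26, so E_xy = -0.26·(51.9/130.688) ≈ -0.103.
E_xy < 0: the goods are complements.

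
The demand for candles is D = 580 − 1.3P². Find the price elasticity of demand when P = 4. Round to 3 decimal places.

At P = 4, D = 559.2.
dD/dP = −2·1.3·P = −10.4.
Point elasticity E = (dD/dP)·(P/D) = -10.4 × 4/559.2 ≈ -0.074.
|E| < 1, so demand is inelastic at this price.

-0.074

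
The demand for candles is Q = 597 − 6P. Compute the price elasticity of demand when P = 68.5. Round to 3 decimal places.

At P = 68.5, Q = 186.
dQ/dP = −6.
Point elasticity E = (dQ/dP)·(P/Q) = -6 × 68.5/186 ≈ -2.210.
|E| > 1, so demand is elastic at this price.

-2.210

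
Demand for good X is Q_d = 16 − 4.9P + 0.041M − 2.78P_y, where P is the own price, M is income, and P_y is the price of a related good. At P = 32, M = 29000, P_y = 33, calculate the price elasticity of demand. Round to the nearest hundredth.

First evaluate Q_d: 16 − 4.9(32) + 0.041(29000) − 2.78(33) = 16 − 156.8 + 1189 − 91.74 = 956.46.
∂Q_d/∂P = −4.9, so E_p = (−4.9)·(32/956.46) ≈ -0.16.
|E_p| < 1: demand is inelastic.

-0.16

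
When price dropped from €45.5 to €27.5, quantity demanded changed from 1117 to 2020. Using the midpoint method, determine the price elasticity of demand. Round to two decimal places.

-1.17

%ΔQ = (2020 − 1117)/[(1117 + 2020)/2] = 903/1568.5 ≈ 0.5757.
%ΔP = (27.5 − 45.5)/[(45.5 + 27.5)/2] = -18/36.5 ≈ -0.4932.
Arc elasticity E = %ΔQ/%ΔP ≈ 0.5757/-0.4932 ≈ -1.17.
|E| > 1: demand is elastic over this range.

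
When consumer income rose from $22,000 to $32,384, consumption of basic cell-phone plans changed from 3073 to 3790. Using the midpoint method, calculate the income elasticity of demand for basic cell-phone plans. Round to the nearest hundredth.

%ΔQ = (3790 − 3073)/[(3073+3790)/2] = 717/3431.5 ≈ 0.2089.
%ΔM = (32,384 − 22,000)/[(22,000+32,384)/2] = 10384/27192 ≈ 0.3819.
E_I = %ΔQ/%ΔM ≈ 0.55.
E_I ∈ (0,1): normal good (necessity).

0.55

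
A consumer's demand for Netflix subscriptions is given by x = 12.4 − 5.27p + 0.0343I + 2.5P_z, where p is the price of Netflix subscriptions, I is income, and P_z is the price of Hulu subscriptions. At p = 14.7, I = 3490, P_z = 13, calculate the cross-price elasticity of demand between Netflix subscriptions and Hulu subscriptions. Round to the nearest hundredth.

Substituting, x = 12.4 − 5.27(14.7) + 0.0343(3490) + 2.5(13) = 12.4 − 77.469 + 119.707 + 32.5 = 87.138.
∂x/∂P_z = +2.5, so E_xy = 2.5·(13/87.138) ≈ 0.37.
E_xy > 0: the goods are substitutes.

0.37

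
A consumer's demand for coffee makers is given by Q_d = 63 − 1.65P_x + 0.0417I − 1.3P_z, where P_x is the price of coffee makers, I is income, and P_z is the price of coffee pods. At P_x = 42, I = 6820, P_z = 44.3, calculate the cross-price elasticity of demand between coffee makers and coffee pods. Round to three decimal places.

-0.261

At the given point, Q_d = 63 − 1.65(42) + 0.0417(6820) − 1.3(44.3) = 63 − 69.3 + 284.394 − 57.59 = 220.504.
∂Q_d/∂P_z = −1.3, so E_xy = -1.3·(44.3/220.504) ≈ -0.261.
E_xy < 0: the goods are complements.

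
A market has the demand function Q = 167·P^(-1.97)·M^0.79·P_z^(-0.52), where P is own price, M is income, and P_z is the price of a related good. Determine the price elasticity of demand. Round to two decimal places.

For a Cobb–Douglas (constant-elasticity) form Q = A·P^α·…, the elasticity with respect to P equals the exponent α at every point.
Here the exponent on P is -1.97, so the price elasticity of demand is -1.97.

-1.97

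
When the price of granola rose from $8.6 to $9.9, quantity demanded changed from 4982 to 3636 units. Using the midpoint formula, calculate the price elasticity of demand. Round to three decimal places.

-2.223

%Δq = (3636 − 4982)/[(4982 + 3636)/2] = -1346/4309 ≈ -0.3124.
%ΔP = (9.9 − 8.6)/[(8.6 + 9.9)/2] = 1.3/9.25 ≈ 0.1405.
Arc elasticity E = %Δq/%ΔP ≈ -0.3124/0.1405 ≈ -2.223.
|E| > 1: demand is elastic over this range.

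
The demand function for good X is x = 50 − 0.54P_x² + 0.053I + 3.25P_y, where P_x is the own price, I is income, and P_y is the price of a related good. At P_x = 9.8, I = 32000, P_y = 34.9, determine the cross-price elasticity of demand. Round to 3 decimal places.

0.063

x = 50 − 0.54(9.8)² + 0.053(32000) + 3.25(34.9) = 50 − 51.8616 + 1696 + 113.425 = 1807.5634.
∂x/∂P_y = +3.25, so E_xy = 3.25·(34.9/1807.5634) ≈ 0.063.
E_xy > 0: the goods are substitutes.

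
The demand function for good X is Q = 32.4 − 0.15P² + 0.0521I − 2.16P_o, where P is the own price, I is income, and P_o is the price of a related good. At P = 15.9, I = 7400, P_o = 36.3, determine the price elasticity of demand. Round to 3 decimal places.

Q = 32.4 − 0.15(15.9)² + 0.0521(7400) − 2.16(36.3) = 32.4 − 37.9215 + 385.54 − 78.408 = 301.6105.
∂Q/∂P = −2·0.15·P = -4.77, so E_p = -4.77·(15.9/301.6105) ≈ -0.251.
|E_p| < 1: demand is inelastic.

-0.251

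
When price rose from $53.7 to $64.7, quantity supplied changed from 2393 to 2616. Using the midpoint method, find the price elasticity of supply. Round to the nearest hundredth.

%ΔQ = (2616 − 2393)/[(2393 + 2616)/2] = 223/2504.5 ≈ 0.0890.
%Δp = (64.7 − 53.7)/[(53.7 + 64.7)/2] = 11/59.2 ≈ 0.1858.
Arc elasticity E = %ΔQ/%Δp ≈ 0.0890/0.1858 ≈ 0.48.
|E| < 1: supply is inelastic over this range.

0.48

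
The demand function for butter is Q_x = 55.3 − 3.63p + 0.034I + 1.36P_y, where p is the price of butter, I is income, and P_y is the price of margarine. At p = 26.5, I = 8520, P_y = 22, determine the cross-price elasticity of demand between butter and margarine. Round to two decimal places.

Q_x = 55.3 − 3.63(26.5) + 0.034(8520) + 1.36(22) = 55.3 − 96.195 + 289.68 + 29.92 = 278.705.
∂Q_x/∂P_y = +1.36, so E_xy = 1.36·(22/278.705) ≈ 0.11.
E_xy > 0: the goods are substitutes.

0.11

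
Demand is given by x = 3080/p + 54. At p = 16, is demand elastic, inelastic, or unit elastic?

inelastic

At p = 16, x = 246.5.
dx/dp = −3080/p² = −12.0312.
Point elasticity E = (dx/dp)·(p/x) = -12.0313 × 16/246.5 ≈ -0.781.
|E| ≈ 0.781 < 1, so demand is inelastic.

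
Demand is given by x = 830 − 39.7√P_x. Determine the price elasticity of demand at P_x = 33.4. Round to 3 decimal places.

-0.191

At P_x = 33.4, x = 600.5628.
dx/dP_x = −39.7/(2√P_x) = −39.7/(2·5.7793).
Point elasticity E = (dx/dP_x)·(P_x/x) = -3.4347 × 33.4/600.5628 ≈ -0.191.
|E| < 1, so demand is inelastic at this price.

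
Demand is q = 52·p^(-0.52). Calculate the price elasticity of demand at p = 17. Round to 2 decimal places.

For a Cobb–Douglas (constant-elasticity) form q = A·p^α·…, the elasticity with respect to p equals the exponent α at every point.
Here the exponent on p is -0.52, so the price elasticity of demand is -0.52.

-0.52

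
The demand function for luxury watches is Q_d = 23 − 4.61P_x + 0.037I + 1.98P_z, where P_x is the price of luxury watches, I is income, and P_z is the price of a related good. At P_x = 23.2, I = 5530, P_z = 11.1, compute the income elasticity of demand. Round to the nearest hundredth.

1.43

First evaluate Q_d: 23 − 4.61(23.2) + 0.037(5530) + 1.98(11.1) = 23 − 106.952 + 204.61 + 21.978 = 142.636.
∂Q_d/∂I = +0.037, so E_I = 0.037·(5530/142.636) ≈ 1.43.
E_I > 1: normal good (luxury).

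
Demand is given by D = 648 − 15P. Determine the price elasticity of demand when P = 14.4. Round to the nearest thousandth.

-0.500

At P = 14.4, D = 432.
dD/dP = −15.
Point elasticity E = (dD/dP)·(P/D) = -15 × 14.4/432 ≈ -0.500.
|E| < 1, so demand is inelastic at this price.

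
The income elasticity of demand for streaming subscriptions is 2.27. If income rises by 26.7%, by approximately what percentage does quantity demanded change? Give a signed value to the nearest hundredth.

%ΔQ ≈ E × %ΔI = (2.27) × (26.7%) ≈ 60.61%.

60.61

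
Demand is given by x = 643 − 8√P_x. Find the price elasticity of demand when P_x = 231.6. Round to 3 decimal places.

-0.117

At P_x = 231.6, x = 521.2527.
dx/dP_x = −8/(2√P_x) = −8/(2·15.2184).
Point elasticity E = (dx/dP_x)·(P_x/x) = -0.2628 × 231.6/521.2527 ≈ -0.117.
|E| < 1, so demand is inelastic at this price.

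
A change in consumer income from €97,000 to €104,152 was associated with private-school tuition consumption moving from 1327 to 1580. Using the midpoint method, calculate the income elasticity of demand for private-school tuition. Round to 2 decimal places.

2.45

%ΔQ = (1580 − 1327)/[(1327+1580)/2] = 253/1453.5 ≈ 0.1741.
%ΔM = (104,152 − 97,000)/[(97,000+104,152)/2] = 7152/100576 ≈ 0.0711.
E_I = %ΔQ/%ΔM ≈ 2.45.
E_I > 1: normal good (luxury).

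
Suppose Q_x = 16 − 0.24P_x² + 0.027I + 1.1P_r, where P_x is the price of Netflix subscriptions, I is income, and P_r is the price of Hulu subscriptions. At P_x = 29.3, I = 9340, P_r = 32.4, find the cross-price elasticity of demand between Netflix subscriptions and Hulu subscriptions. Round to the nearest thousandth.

At the given point, Q_x = 16 − 0.24(29.3)² + 0.027(9340) + 1.1(32.4) = 16 − 206.0376 + 252.18 + 35.64 = 97.7824.
∂Q_x/∂P_r = +1.1, so E_xy = 1.1·(32.4/97.7824) ≈ 0.364.
E_xy > 0: the goods are substitutes.

0.364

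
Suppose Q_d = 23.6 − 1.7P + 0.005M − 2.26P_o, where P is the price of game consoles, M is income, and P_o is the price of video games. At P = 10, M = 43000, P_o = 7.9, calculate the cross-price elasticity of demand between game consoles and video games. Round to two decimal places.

Q_d = 23.6 − 1.7(10) + 0.005(43000) − 2.26(7.9) = 23.6 − 17 + 215 − 17.854 = 203.746.
∂Q_d/∂P_o = −2.26, so E_xy = -2.26·(7.9/203.746) ≈ -0.09.
E_xy < 0: the goods are complements.

-0.09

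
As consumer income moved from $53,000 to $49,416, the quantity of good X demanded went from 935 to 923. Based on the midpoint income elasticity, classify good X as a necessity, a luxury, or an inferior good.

necessity

%ΔQ = (923 − 935)/[(935+923)/2] = -12/929 ≈ -0.0129.
%ΔI = (49,416 − 53,000)/[(53,000+49,416)/2] = -3584/51208 ≈ -0.0700.
E_I = %ΔQ/%ΔI ≈ 0.185.
E_I ∈ (0,1): normal good (necessity).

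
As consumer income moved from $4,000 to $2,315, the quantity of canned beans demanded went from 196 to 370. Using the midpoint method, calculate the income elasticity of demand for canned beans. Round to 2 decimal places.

%ΔQ = (370 − 196)/[(196+370)/2] = 174/283 ≈ 0.6148.
%ΔI = (2,315 − 4,000)/[(4,000+2,315)/2] = -1685/3157.5 ≈ -0.5337.
E_I = %ΔQ/%ΔI ≈ -1.15.
E_I < 0: inferior good.

-1.15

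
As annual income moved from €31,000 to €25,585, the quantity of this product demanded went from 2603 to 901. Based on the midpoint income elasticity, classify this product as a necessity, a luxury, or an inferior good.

luxury

%ΔQ = (901 − 2603)/[(2603+901)/2] = -1702/1752 ≈ -0.9715.
%ΔI = (25,585 − 31,000)/[(31,000+25,585)/2] = -5415/28292.5 ≈ -0.1914.
E_I = %ΔQ/%ΔI ≈ 5.076.
E_I > 1: normal good (luxury).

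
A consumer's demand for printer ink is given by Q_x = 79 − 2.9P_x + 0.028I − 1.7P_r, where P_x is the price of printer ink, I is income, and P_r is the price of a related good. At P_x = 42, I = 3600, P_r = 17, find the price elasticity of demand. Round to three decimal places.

Q_x = 79 − 2.9(42) + 0.028(3600) − 1.7(17) = 79 − 121.8 + 100.8 − 28.9 = 29.1.
∂Q_x/∂P_x = −2.9, so E_p = (−2.9)·(42/29.1) ≈ -4.186.
|E_p| > 1: demand is elastic.

-4.186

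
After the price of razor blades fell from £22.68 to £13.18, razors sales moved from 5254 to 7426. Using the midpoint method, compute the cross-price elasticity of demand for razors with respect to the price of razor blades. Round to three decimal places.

%ΔQ_x = (7426 − 5254)/[(5254+7426)/2] = 2172/6340 ≈ 0.3426.
%ΔP_y = (13.18 − 22.68)/[(22.68+13.18)/2] ≈ -0.5298.
E_xy = 0.3426/-0.5298 ≈ -0.647.
E_xy < 0, so razors and razor blades are complements.

-0.647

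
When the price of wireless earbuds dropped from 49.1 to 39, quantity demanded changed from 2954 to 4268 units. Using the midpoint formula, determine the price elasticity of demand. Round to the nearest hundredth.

-1.59

%ΔQ = (4268 − 2954)/[(2954 + 4268)/2] = 1314/3611 ≈ 0.3639.
%Δp = (39 − 49.1)/[(49.1 + 39)/2] = -10.1/44.05 ≈ -0.2293.
Arc elasticity E = %ΔQ/%Δp ≈ 0.3639/-0.2293 ≈ -1.59.
|E| > 1: demand is elastic over this range.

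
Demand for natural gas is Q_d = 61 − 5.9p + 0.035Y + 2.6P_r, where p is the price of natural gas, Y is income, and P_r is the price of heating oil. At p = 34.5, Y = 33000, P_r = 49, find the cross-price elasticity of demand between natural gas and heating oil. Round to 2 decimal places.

Q_d = 61 − 5.9(34.5) + 0.035(33000) + 2.6(49) = 61 − 203.55 + 1155 + 127.4 = 1139.85.
∂Q_d/∂P_r = +2.6, so E_xy = 2.6·(49/1139.85) ≈ 0.11.
E_xy > 0: the goods are substitutes.

0.11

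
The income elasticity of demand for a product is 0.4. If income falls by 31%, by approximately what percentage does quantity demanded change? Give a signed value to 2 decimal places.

%ΔQ ≈ E × %ΔI = (0.4) × (-31%) = -12.40%.

-12.40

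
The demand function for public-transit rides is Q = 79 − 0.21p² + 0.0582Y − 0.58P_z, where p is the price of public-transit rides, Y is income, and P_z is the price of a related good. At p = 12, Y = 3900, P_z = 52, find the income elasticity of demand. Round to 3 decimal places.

At the given point, Q = 79 − 0.21(12)² + 0.0582(3900) − 0.58(52) = 79 − 30.24 + 226.98 − 30.16 = 245.58.
∂Q/∂Y = +0.0582, so E_I = 0.0582·(3900/245.58) ≈ 0.924.
E_I ∈ (0,1): normal good (necessity).

0.924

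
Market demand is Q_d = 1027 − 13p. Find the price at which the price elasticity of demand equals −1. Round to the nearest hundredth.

39.50

For linear demand Q_d = a − bp, E = −bp/(a − bp). |E| = 1 ⇒ bp = a − bp ⇒ p = a/(2b).
p = 1027/(2·13) = 39.50.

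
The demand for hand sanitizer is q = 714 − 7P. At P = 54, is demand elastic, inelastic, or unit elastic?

elastic

At P = 54, q = 336.
dq/dP = −7.
Point elasticity E = (dq/dP)·(P/q) = -7 × 54/336 ≈ -1.125.
|E| ≈ 1.125 > 1, so demand is elastic.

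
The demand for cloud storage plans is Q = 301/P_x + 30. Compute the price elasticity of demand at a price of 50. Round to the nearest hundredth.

-0.17

At P_x = 50, Q = 36.02.
dQ/dP_x = −301/P_x² = −0.1204.
Point elasticity E = (dQ/dP_x)·(P_x/Q) = -0.1204 × 50/36.02 ≈ -0.17.
|E| < 1, so demand is inelastic at this price.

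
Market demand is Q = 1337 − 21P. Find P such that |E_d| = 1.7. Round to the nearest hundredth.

40.09

Set −bP/(a − bP) = −1.7 ⇒ bP = 1.7(a − bP) ⇒ bP(1+1.7) = 1.7·a.
P = 1.7·1337/(21·2.7) ≈ 40.09.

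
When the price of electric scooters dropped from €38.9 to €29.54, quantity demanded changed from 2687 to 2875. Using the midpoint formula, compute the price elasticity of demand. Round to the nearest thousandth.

-0.247

%Δq = (2875 − 2687)/[(2687 + 2875)/2] = 188/2781 ≈ 0.0676.
%Δp = (29.54 − 38.9)/[(38.9 + 29.54)/2] = -9.36/34.22 ≈ -0.2735.
Arc elasticity E = %Δq/%Δp ≈ 0.0676/-0.2735 ≈ -0.247.
|E| < 1: demand is inelastic over this range.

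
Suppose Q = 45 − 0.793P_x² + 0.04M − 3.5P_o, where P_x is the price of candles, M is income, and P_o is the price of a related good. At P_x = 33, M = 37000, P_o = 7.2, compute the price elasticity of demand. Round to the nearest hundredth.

At the given point, Q = 45 − 0.793(33)² + 0.04(37000) − 3.5(7.2) = 45 − 863.577 + 1480 − 25.2 = 636.223.
∂Q/∂P_x = −2·0.793·P_x = -52.338, so E_p = -52.338·(33/636.223) ≈ -2.71.
|E_p| > 1: demand is elastic.

-2.71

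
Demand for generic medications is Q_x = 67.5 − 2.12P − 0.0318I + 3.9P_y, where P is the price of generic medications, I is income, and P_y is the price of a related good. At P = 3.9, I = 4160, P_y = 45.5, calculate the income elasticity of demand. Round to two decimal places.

-1.27

At the given point, Q_x = 67.5 − 2.12(3.9) − 0.0318(4160) + 3.9(45.5) = 67.5 − 8.268 − 132.288 + 177.45 = 104.394.
∂Q_x/∂I = −0.0318, so E_I = -0.0318·(4160/104.394) ≈ -1.27.
E_I < 0: inferior good.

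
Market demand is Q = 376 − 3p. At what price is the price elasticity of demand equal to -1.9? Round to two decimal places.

Set −bp/(a − bp) = −1.9 ⇒ bp = 1.9(a − bp) ⇒ bp(1+1.9) = 1.9·a.
p = 1.9·376/(3·2.9) ≈ 82.11.

82.11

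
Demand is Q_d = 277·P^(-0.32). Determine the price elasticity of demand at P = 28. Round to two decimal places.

For a Cobb–Douglas (constant-elasticity) form Q_d = A·P^α·…, the elasticity with respect to P equals the exponent α at every point.
Here the exponent on P is -0.32, so the price elasticity of demand is -0.32.

-0.32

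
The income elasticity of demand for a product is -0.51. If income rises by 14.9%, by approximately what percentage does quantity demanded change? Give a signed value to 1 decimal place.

-7.6

%ΔQ ≈ E × %ΔI = (-0.51) × (14.9%) ≈ -7.6%.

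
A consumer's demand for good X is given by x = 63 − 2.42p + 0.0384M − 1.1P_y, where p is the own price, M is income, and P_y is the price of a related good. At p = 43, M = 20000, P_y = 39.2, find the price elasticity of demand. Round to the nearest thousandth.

x = 63 − 2.42(43) + 0.0384(20000) − 1.1(39.2) = 63 − 104.06 + 768 − 43.12 = 683.82.
∂x/∂p = −2.42, so E_p = (−2.42)·(43/683.82) ≈ -0.152.
|E_p| < 1: demand is inelastic.

-0.152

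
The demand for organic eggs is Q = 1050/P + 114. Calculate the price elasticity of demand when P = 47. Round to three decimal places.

At P = 47, Q = 136.3404.
dQ/dP = −1050/P² = −0.4753.
Point elasticity E = (dQ/dP)·(P/Q) = -0.4753 × 47/136.3404 ≈ -0.164.
|E| < 1, so demand is inelastic at this price.

-0.164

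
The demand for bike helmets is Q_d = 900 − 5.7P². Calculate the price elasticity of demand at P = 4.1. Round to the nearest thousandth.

-0.238

At P = 4.1, Q_d = 804.183.
dQ_d/dP = −2·5.7·P = −46.74.
Point elasticity E = (dQ_d/dP)·(P/Q_d) = -46.74 × 4.1/804.183 ≈ -0.238.
|E| < 1, so demand is inelastic at this price.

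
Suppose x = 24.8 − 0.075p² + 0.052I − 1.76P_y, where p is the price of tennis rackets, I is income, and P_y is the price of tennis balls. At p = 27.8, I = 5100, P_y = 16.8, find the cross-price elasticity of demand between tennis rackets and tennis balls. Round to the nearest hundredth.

-0.15

At the given point, x = 24.8 − 0.075(27.8)² + 0.052(5100) − 1.76(16.8) = 24.8 − 57.963 + 265.2 − 29.568 = 202.469.
∂x/∂P_y = −1.76, so E_xy = -1.76·(16.8/202.469) ≈ -0.15.
E_xy < 0: the goods are complements.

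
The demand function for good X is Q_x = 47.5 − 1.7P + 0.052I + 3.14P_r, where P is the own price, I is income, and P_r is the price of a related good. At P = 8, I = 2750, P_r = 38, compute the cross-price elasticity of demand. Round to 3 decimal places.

0.403

Substituting, Q_x = 47.5 − 1.7(8) + 0.052(2750) + 3.14(38) = 47.5 − 13.6 + 143 + 119.32 = 296.22.
∂Q_x/∂P_r = +3.14, so E_xy = 3.14·(38/296.22) ≈ 0.403.
E_xy > 0: the goods are substitutes.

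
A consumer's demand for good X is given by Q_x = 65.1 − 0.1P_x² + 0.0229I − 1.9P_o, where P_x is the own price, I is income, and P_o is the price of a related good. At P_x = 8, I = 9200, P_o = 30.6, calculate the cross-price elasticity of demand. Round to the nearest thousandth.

-0.275

First evaluate Q_x: 65.1 − 0.1(8)² + 0.0229(9200) − 1.9(30.6) = 65.1 − 6.4 + 210.68 − 58.14 = 211.24.
∂Q_x/∂P_o = −1.9, so E_xy = -1.9·(30.6/211.24) ≈ -0.275.
E_xy < 0: the goods are complements.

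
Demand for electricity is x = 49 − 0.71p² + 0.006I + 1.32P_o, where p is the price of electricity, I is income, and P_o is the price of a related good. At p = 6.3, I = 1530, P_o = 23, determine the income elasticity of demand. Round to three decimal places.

x = 49 − 0.71(6.3)² + 0.006(1530) + 1.32(23) = 49 − 28.1799 + 9.18 + 30.36 = 60.3601.
∂x/∂I = +0.006, so E_I = 0.006·(1530/60.3601) ≈ 0.152.
E_I ∈ (0,1): normal good (necessity).

0.152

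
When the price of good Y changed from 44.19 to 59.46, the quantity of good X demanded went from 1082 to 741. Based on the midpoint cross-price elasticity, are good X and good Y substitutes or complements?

complements

%ΔQ_x = (741 − 1082)/[(1082+741)/2] = -341/911.5 ≈ -0.3741.
%ΔP_y = (59.46 − 44.19)/[(44.19+59.46)/2] ≈ 0.2946.
E_xy = -0.3741/0.2946 ≈ -1.270.
E_xy < 0, so the goods are complements.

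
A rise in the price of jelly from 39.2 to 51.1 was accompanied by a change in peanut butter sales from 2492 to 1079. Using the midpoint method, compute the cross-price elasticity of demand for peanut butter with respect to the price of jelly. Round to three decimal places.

-3.003

%ΔQ_x = (1079 − 2492)/[(2492+1079)/2] = -1413/1785.5 ≈ -0.7914.
%ΔP_y = (51.1 − 39.2)/[(39.2+51.1)/2] ≈ 0.2636.
E_xy = -0.7914/0.2636 ≈ -3.003.
E_xy < 0, so peanut butter and jelly are complements.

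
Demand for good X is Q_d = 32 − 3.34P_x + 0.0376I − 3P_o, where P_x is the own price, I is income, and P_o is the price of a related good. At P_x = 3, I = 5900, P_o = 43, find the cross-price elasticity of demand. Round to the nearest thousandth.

-1.123

At the given point, Q_d = 32 − 3.34(3) + 0.0376(5900) − 3(43) = 32 − 10.02 + 221.84 − 129 = 114.82.
∂Q_d/∂P_o = −3, so E_xy = -3·(43/114.82) ≈ -1.123.
E_xy < 0: the goods are complements.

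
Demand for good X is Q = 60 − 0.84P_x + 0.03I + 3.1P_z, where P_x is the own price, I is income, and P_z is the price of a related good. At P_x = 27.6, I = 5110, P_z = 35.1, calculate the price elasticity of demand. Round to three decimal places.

First evaluate Q: 60 − 0.84(27.6) + 0.03(5110) + 3.1(35.1) = 60 − 23.184 + 153.3 + 108.81 = 298.926.
∂Q/∂P_x = −0.84, so E_p = (−0.84)·(27.6/298.926) ≈ -0.078.
|E_p| < 1: demand is inelastic.

-0.078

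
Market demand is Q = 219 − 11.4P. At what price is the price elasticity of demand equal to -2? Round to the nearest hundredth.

12.81

Set −bP/(a − bP) = −2 ⇒ bP = 2(a − bP) ⇒ bP(1+2) = 2·a.
P = 2·219/(11.4·3) ≈ 12.81.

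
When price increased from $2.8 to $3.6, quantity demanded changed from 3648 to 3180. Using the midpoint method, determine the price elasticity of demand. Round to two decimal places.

%Δq = (3180 − 3648)/[(3648 + 3180)/2] = -468/3414 ≈ -0.1371.
%ΔP = (3.6 − 2.8)/[(2.8 + 3.6)/2] = 0.8/3.2 ≈ 0.2500.
Arc elasticity E = %Δq/%ΔP ≈ -0.1371/0.2500 ≈ -0.55.
|E| < 1: demand is inelastic over this range.

-0.55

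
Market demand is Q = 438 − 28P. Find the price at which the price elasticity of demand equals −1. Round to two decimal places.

7.82

For linear demand Q = a − bP, E = −bP/(a − bP). |E| = 1 ⇒ bP = a − bP ⇒ P = a/(2b).
P = 438/(2·28) ≈ 7.82.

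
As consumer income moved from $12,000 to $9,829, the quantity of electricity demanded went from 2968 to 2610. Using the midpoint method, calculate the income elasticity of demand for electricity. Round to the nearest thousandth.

0.645

%ΔQ = (2610 − 2968)/[(2968+2610)/2] = -358/2789 ≈ -0.1284.
%ΔI = (9,829 − 12,000)/[(12,000+9,829)/2] = -2171/10914.5 ≈ -0.1989.
E_I = %ΔQ/%ΔI ≈ 0.645.
E_I ∈ (0,1): normal good (necessity).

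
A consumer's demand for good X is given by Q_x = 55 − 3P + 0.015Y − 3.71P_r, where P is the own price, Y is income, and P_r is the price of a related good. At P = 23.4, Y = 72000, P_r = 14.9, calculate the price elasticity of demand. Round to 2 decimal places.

Evaluating quantity at (P, Y, P_r) gives Q_x = 55 − 3(23.4) + 0.015(72000) − 3.71(14.9) = 55 − 70.2 + 1080 − 55.279 = 1009.521.
∂Q_x/∂P = −3, so E_p = (−3)·(23.4/1009.521) ≈ -0.07.
|E_p| < 1: demand is inelastic.

-0.07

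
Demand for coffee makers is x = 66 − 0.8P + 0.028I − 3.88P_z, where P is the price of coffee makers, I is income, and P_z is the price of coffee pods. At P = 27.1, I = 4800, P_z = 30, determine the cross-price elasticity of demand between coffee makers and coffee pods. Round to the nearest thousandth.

x = 66 − 0.8(27.1) + 0.028(4800) − 3.88(30) = 66 − 21.68 + 134.4 − 116.4 = 62.32.
∂x/∂P_z = −3.88, so E_xy = -3.88·(30/62.32) ≈ -1.868.
E_xy < 0: the goods are complements.

-1.868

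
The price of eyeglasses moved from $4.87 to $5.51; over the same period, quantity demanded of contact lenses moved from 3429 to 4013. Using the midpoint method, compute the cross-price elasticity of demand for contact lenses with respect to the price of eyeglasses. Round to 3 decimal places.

%ΔQ_x = (4013 − 3429)/[(3429+4013)/2] = 584/3721 ≈ 0.1569.
%ΔP_y = (5.51 − 4.87)/[(4.87+5.51)/2] ≈ 0.1233.
E_xy = 0.1569/0.1233 ≈ 1.273.
E_xy > 0, so contact lenses and eyeglasses are substitutes.

1.273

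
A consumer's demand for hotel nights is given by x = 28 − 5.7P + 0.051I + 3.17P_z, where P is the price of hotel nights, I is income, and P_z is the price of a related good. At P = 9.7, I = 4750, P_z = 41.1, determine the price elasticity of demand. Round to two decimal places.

Substituting, x = 28 − 5.7(9.7) + 0.051(4750) + 3.17(41.1) = 28 − 55.29 + 242.25 + 130.287 = 345.247.
∂x/∂P = −5.7, so E_p = (−5.7)·(9.7/345.247) ≈ -0.16.
|E_p| < 1: demand is inelastic.

-0.16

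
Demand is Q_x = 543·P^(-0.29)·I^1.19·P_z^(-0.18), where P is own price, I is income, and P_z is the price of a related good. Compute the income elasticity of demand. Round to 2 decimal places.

For a Cobb–Douglas (constant-elasticity) form Q_x = A·I^α·…, the elasticity with respect to I equals the exponent α at every point.
Here the exponent on I is 1.19, so the income elasticity of demand is 1.19.

1.19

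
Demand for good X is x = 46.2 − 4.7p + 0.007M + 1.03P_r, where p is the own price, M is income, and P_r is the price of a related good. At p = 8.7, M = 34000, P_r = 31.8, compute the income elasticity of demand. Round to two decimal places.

x = 46.2 − 4.7(8.7) + 0.007(34000) + 1.03(31.8) = 46.2 − 40.89 + 238 + 32.754 = 276.064.
∂x/∂M = +0.007, so E_I = 0.007·(34000/276.064) ≈ 0.86.
E_I ∈ (0,1): normal good (necessity).

0.86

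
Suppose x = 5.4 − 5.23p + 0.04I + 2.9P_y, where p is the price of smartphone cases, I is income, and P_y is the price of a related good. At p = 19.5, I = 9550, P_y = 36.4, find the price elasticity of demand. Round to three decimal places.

-0.261

First evaluate x: 5.4 − 5.23(19.5) + 0.04(9550) + 2.9(36.4) = 5.4 − 101.985 + 382 + 105.56 = 390.975.
∂x/∂p = −5.23, so E_p = (−5.23)·(19.5/390.975) ≈ -0.261.
|E_p| < 1: demand is inelastic.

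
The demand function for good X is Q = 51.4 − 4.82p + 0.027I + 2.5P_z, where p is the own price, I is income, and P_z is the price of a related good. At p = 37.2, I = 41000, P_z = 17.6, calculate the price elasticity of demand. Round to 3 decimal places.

-0.175

First evaluate Q: 51.4 − 4.82(37.2) + 0.027(41000) + 2.5(17.6) = 51.4 − 179.304 + 1107 + 44 = 1023.096.
∂Q/∂p = −4.82, so E_p = (−4.82)·(37.2/1023.096) ≈ -0.175.
|E_p| < 1: demand is inelastic.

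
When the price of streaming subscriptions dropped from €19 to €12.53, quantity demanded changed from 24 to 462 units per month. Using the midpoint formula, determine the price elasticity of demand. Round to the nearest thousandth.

-4.392

%Δq = (462 − 24)/[(24 + 462)/2] = 438/243 ≈ 1.8025.
%Δp = (12.53 − 19)/[(19 + 12.53)/2] = -6.47/15.765 ≈ -0.4104.
Arc elasticity E = %Δq/%Δp ≈ 1.8025/-0.4104 ≈ -4.392.
|E| > 1: demand is elastic over this range.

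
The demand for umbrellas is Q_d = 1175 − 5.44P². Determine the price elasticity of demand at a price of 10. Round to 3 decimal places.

-1.724

At P = 10, Q_d = 631.
dQ_d/dP = −2·5.44·P = −108.8.
Point elasticity E = (dQ_d/dP)·(P/Q_d) = -108.8 × 10/631 ≈ -1.724.
|E| > 1, so demand is elastic at this price.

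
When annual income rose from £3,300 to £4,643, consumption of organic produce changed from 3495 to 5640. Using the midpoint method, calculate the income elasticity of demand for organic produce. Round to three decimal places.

%ΔQ = (5640 − 3495)/[(3495+5640)/2] = 2145/4567.5 ≈ 0.4696.
%ΔY = (4,643 − 3,300)/[(3,300+4,643)/2] = 1343/3971.5 ≈ 0.3382.
E_I = %ΔQ/%ΔY ≈ 1.389.
E_I > 1: normal good (luxury).

1.389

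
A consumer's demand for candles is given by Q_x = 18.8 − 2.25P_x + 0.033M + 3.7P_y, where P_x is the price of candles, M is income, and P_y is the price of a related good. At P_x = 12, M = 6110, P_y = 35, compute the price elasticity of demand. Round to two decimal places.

-0.08

Q_x = 18.8 − 2.25(12) + 0.033(6110) + 3.7(35) = 18.8 − 27 + 201.63 + 129.5 = 322.93.
∂Q_x/∂P_x = −2.25, so E_p = (−2.25)·(12/322.93) ≈ -0.08.
|E_p| < 1: demand is inelastic.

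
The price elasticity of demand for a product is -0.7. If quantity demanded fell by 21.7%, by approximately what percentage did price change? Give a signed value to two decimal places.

%ΔQ ≈ E × %ΔP ⇒ %ΔP = %ΔQ / E = (-21.7%)/(-0.7) = 31.00%.

31.00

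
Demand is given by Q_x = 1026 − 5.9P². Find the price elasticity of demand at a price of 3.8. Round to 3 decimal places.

-0.181

At P = 3.8, Q_x = 940.804.
dQ_x/dP = −2·5.9·P = −44.84.
Point elasticity E = (dQ_x/dP)·(P/Q_x) = -44.84 × 3.8/940.804 ≈ -0.181.
|E| < 1, so demand is inelastic at this price.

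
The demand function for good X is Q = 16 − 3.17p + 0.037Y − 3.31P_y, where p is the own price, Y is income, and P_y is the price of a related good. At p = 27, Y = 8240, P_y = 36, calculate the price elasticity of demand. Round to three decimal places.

Substituting, Q = 16 − 3.17(27) + 0.037(8240) − 3.31(36) = 16 − 85.59 + 304.88 − 119.16 = 116.13.
∂Q/∂p = −3.17, so E_p = (−3.17)·(27/116.13) ≈ -0.737.
|E_p| < 1: demand is inelastic.

-0.737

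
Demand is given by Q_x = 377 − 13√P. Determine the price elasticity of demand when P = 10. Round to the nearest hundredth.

-0.06

At P = 10, Q_x = 335.8904.
dQ_x/dP = −13/(2√P) = −13/(2·3.1623).
Point elasticity E = (dQ_x/dP)·(P/Q_x) = -2.0555 × 10/335.8904 ≈ -0.06.
|E| < 1, so demand is inelastic at this price.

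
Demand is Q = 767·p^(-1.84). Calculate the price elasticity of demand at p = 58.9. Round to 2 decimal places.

For a Cobb–Douglas (constant-elasticity) form Q = A·p^α·…, the elasticity with respect to p equals the exponent α at every point.
Here the exponent on p is -1.84, so the price elasticity of demand is -1.84.

-1.84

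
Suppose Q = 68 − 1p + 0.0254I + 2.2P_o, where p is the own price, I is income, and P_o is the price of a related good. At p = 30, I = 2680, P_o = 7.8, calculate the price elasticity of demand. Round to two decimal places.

-0.24

At the given point, Q = 68 − 1(30) + 0.0254(2680) + 2.2(7.8) = 68 − 30 + 68.072 + 17.16 = 123.232.
∂Q/∂p = −1, so E_p = (−1)·(30/123.232) ≈ -0.24.
|E_p| < 1: demand is inelastic.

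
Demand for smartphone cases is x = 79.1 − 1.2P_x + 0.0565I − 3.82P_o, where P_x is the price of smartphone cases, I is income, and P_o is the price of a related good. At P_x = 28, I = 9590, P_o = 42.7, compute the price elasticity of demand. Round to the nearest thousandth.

Evaluating quantity at (P_x, I, P_o) gives x = 79.1 − 1.2(28) + 0.0565(9590) − 3.82(42.7) = 79.1 − 33.6 + 541.835 − 163.114 = 424.221.
∂x/∂P_x = −1.2, so E_p = (−1.2)·(28/424.221) ≈ -0.079.
|E_p| < 1: demand is inelastic.

-0.079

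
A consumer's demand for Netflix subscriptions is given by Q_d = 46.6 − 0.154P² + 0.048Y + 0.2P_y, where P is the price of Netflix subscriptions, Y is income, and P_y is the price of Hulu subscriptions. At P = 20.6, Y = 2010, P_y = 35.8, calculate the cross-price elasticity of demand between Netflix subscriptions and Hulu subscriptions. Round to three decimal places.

0.084

Q_d = 46.6 − 0.154(20.6)² + 0.048(2010) + 0.2(35.8) = 46.6 − 65.3514 + 96.48 + 7.16 = 84.8886.
∂Q_d/∂P_y = +0.2, so E_xy = 0.2·(35.8/84.8886) ≈ 0.084.
E_xy > 0: the goods are substitutes.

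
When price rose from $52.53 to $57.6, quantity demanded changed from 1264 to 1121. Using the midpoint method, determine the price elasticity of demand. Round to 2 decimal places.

-1.30

%Δq = (1121 − 1264)/[(1264 + 1121)/2] = -143/1192.5 ≈ -0.1199.
%ΔP = (57.6 − 52.53)/[(52.53 + 57.6)/2] = 5.07/55.065 ≈ 0.0921.
Arc elasticity E = %Δq/%ΔP ≈ -0.1199/0.0921 ≈ -1.30.
|E| > 1: demand is elastic over this range.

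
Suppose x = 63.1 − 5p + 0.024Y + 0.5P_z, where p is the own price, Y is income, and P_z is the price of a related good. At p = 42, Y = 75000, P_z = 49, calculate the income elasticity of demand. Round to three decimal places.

First evaluate x: 63.1 − 5(42) + 0.024(75000) + 0.5(49) = 63.1 − 210 + 1800 + 24.5 = 1677.6.
∂x/∂Y = +0.024, so E_I = 0.024·(75000/1677.6) ≈ 1.073.
E_I > 1: normal good (luxury).

1.073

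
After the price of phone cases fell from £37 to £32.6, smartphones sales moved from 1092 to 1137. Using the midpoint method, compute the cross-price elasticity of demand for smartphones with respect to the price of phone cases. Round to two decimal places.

%ΔQ_x = (1137 − 1092)/[(1092+1137)/2] = 45/1114.5 ≈ 0.0404.
%ΔP_y = (32.6 − 37)/[(37+32.6)/2] ≈ -0.1264.
E_xy = 0.0404/-0.1264 ≈ -0.32.
E_xy < 0, so smartphones and phone cases are complements.

-0.32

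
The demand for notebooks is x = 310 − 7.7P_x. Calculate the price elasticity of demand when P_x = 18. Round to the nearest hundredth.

At P_x = 18, x = 171.4.
dx/dP_x = −7.7.
Point elasticity E = (dx/dP_x)·(P_x/x) = -7.7 × 18/171.4 ≈ -0.81.
|E| < 1, so demand is inelastic at this price.

-0.81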